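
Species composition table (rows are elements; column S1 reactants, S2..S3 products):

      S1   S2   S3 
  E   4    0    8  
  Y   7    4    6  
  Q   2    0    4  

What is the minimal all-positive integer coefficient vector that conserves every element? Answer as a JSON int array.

E: 2·4 = 8 | 2·0+1·8 = 8
Y: 2·7 = 14 | 2·4+1·6 = 14
Q: 2·2 = 4 | 2·0+1·4 = 4
gcd(2,2,1) = 1

Coefficients: [2, 2, 1]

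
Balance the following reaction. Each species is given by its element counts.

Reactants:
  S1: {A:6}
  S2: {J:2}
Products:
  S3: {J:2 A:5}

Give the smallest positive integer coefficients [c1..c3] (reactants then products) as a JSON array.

J: 5·0+6·2 = 12 | 6·2 = 12
A: 5·6+6·0 = 30 | 6·5 = 30
gcd(5,6,6) = 1

Coefficients: [5, 6, 6]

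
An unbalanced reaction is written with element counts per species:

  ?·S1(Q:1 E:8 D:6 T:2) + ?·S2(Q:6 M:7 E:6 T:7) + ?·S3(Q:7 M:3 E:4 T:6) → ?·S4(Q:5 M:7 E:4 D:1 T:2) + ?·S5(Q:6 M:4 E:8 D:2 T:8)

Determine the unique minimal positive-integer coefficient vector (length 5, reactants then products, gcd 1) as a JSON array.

Q: 2·1+4·6+2·7 = 40 | 2·5+5·6 = 40
M: 2·0+4·7+2·3 = 34 | 2·7+5·4 = 34
E: 2·8+4·6+2·4 = 48 | 2·4+5·8 = 48
D: 2·6+4·0+2·0 = 12 | 2·1+5·2 = 12
T: 2·2+4·7+2·6 = 44 | 2·2+5·8 = 44
gcd(2,4,2,2,5) = 1

Coefficients: [2, 4, 2, 2, 5]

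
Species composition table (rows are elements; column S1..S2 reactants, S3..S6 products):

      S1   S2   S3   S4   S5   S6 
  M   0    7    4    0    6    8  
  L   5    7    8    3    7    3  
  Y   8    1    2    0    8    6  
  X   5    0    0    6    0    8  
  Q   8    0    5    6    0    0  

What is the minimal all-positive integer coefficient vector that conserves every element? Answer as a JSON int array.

Coefficients: [4, 6, 4, 2, 3, 1]

M: 4·0+6·7 = 42 | 4·4+2·0+3·6+1·8 = 42
L: 4·5+6·7 = 62 | 4·8+2·3+3·7+1·3 = 62
Y: 4·8+6·1 = 38 | 4·2+2·0+3·8+1·6 = 38
X: 4·5+6·0 = 20 | 4·0+2·6+3·0+1·8 = 20
Q: 4·8+6·0 = 32 | 4·5+2·6+3·0+1·0 = 32
gcd(4,6,4,2,3,1) = 1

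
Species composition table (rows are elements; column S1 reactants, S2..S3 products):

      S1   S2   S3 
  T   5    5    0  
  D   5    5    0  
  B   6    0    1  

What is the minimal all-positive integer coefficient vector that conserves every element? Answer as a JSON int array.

T: 1·5 = 5 | 1·5+6·0 = 5
D: 1·5 = 5 | 1·5+6·0 = 5
B: 1·6 = 6 | 1·0+6·1 = 6
gcd(1,1,6) = 1

Coefficients: [1, 1, 6]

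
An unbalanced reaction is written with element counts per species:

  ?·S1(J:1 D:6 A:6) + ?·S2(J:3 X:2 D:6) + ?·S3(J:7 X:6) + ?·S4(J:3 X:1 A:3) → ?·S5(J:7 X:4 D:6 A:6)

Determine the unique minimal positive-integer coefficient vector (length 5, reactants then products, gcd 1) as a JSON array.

Coefficients: [3, 2, 2, 4, 5]

J: 3·1+2·3+2·7+4·3 = 35 | 5·7 = 35
X: 3·0+2·2+2·6+4·1 = 20 | 5·4 = 20
D: 3·6+2·6+2·0+4·0 = 30 | 5·6 = 30
A: 3·6+2·0+2·0+4·3 = 30 | 5·6 = 30
gcd(3,2,2,4,5) = 1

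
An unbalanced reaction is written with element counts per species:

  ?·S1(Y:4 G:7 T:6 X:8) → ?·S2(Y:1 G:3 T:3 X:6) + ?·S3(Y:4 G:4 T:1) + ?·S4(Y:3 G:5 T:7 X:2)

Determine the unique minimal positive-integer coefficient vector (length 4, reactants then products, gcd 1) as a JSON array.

Y: 4·4 = 16 | 5·1+2·4+1·3 = 16
G: 4·7 = 28 | 5·3+2·4+1·5 = 28
T: 4·6 = 24 | 5·3+2·1+1·7 = 24
X: 4·8 = 32 | 5·6+2·0+1·2 = 32
gcd(4,5,2,1) = 1

Coefficients: [4, 5, 2, 1]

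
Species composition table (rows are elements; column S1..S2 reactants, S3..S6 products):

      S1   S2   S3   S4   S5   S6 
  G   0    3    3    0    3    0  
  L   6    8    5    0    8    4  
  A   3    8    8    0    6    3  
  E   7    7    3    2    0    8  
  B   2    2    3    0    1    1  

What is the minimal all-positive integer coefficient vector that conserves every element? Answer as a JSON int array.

Coefficients: [1, 5, 2, 6, 3, 3]

G: 1·0+5·3 = 15 | 2·3+6·0+3·3+3·0 = 15
L: 1·6+5·8 = 46 | 2·5+6·0+3·8+3·4 = 46
A: 1·3+5·8 = 43 | 2·8+6·0+3·6+3·3 = 43
E: 1·7+5·7 = 42 | 2·3+6·2+3·0+3·8 = 42
B: 1·2+5·2 = 12 | 2·3+6·0+3·1+3·1 = 12
gcd(1,5,2,6,3,3) = 1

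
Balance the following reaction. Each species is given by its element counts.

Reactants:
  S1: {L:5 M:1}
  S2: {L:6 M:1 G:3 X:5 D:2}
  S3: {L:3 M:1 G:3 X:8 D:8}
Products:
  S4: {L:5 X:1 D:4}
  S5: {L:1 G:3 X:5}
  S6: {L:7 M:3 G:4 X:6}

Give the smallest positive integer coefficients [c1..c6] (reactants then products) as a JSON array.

Coefficients: [2, 6, 1, 5, 3, 3]

L: 2·5+6·6+1·3 = 49 | 5·5+3·1+3·7 = 49
M: 2·1+6·1+1·1 = 9 | 5·0+3·0+3·3 = 9
G: 2·0+6·3+1·3 = 21 | 5·0+3·3+3·4 = 21
X: 2·0+6·5+1·8 = 38 | 5·1+3·5+3·6 = 38
D: 2·0+6·2+1·8 = 20 | 5·4+3·0+3·0 = 20
gcd(2,6,1,5,3,3) = 1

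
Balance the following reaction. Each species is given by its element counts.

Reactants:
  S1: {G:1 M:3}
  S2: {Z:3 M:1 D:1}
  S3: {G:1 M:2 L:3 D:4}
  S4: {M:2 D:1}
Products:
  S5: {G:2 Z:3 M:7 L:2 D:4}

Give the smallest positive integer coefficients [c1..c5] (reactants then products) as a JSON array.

G: 4·1+3·0+2·1+1·0 = 6 | 3·2 = 6
Z: 4·0+3·3+2·0+1·0 = 9 | 3·3 = 9
M: 4·3+3·1+2·2+1·2 = 21 | 3·7 = 21
L: 4·0+3·0+2·3+1·0 = 6 | 3·2 = 6
D: 4·0+3·1+2·4+1·1 = 12 | 3·4 = 12
gcd(4,3,2,1,3) = 1

Coefficients: [4, 3, 2, 1, 3]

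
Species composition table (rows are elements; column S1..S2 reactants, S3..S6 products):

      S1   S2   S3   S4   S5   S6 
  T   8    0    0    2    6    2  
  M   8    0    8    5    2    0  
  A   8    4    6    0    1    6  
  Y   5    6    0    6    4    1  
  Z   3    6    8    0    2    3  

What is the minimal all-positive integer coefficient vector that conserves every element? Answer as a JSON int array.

T: 4·8+3·0 = 32 | 1·0+4·2+2·6+6·2 = 32
M: 4·8+3·0 = 32 | 1·8+4·5+2·2+6·0 = 32
A: 4·8+3·4 = 44 | 1·6+4·0+2·1+6·6 = 44
Y: 4·5+3·6 = 38 | 1·0+4·6+2·4+6·1 = 38
Z: 4·3+3·6 = 30 | 1·8+4·0+2·2+6·3 = 30
gcd(4,3,1,4,2,6) = 1

Coefficients: [4, 3, 1, 4, 2, 6]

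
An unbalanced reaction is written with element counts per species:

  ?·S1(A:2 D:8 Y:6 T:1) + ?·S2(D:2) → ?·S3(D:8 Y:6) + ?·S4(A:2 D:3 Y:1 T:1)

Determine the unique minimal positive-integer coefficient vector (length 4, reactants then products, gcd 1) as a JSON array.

Coefficients: [6, 5, 5, 6]

A: 6·2+5·0 = 12 | 5·0+6·2 = 12
D: 6·8+5·2 = 58 | 5·8+6·3 = 58
Y: 6·6+5·0 = 36 | 5·6+6·1 = 36
T: 6·1+5·0 = 6 | 5·0+6·1 = 6
gcd(6,5,5,6) = 1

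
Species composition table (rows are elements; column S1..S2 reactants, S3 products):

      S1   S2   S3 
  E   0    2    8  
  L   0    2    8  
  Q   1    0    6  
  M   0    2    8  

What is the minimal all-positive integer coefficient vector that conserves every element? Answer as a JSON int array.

E: 6·0+4·2 = 8 | 1·8 = 8
L: 6·0+4·2 = 8 | 1·8 = 8
Q: 6·1+4·0 = 6 | 1·6 = 6
M: 6·0+4·2 = 8 | 1·8 = 8
gcd(6,4,1) = 1

Coefficients: [6, 4, 1]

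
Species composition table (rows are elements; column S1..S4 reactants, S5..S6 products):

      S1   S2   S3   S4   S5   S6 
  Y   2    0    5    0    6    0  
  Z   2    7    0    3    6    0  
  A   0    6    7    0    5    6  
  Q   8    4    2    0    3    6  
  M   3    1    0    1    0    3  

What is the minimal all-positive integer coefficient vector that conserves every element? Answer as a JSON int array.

Coefficients: [3, 3, 6, 3, 6, 5]

Y: 3·2+3·0+6·5+3·0 = 36 | 6·6+5·0 = 36
Z: 3·2+3·7+6·0+3·3 = 36 | 6·6+5·0 = 36
A: 3·0+3·6+6·7+3·0 = 60 | 6·5+5·6 = 60
Q: 3·8+3·4+6·2+3·0 = 48 | 6·3+5·6 = 48
M: 3·3+3·1+6·0+3·1 = 15 | 6·0+5·3 = 15
gcd(3,3,6,3,6,5) = 1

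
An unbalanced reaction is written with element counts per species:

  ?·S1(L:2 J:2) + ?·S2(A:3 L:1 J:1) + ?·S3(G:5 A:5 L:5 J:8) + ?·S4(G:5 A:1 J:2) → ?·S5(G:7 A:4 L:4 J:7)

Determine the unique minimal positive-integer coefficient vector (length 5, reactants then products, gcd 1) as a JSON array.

Coefficients: [6, 3, 1, 6, 5]

G: 6·0+3·0+1·5+6·5 = 35 | 5·7 = 35
A: 6·0+3·3+1·5+6·1 = 20 | 5·4 = 20
L: 6·2+3·1+1·5+6·0 = 20 | 5·4 = 20
J: 6·2+3·1+1·8+6·2 = 35 | 5·7 = 35
gcd(6,3,1,6,5) = 1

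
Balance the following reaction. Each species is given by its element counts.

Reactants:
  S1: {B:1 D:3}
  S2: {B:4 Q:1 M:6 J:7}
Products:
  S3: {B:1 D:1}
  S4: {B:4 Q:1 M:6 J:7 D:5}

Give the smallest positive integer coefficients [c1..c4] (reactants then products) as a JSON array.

Coefficients: [5, 2, 5, 2]

B: 5·1+2·4 = 13 | 5·1+2·4 = 13
Q: 5·0+2·1 = 2 | 5·0+2·1 = 2
M: 5·0+2·6 = 12 | 5·0+2·6 = 12
J: 5·0+2·7 = 14 | 5·0+2·7 = 14
D: 5·3+2·0 = 15 | 5·1+2·5 = 15
gcd(5,2,5,2) = 1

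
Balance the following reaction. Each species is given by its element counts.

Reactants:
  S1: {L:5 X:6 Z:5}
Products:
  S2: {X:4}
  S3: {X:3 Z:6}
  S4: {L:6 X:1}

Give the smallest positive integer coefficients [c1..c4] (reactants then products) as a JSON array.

L: 6·5 = 30 | 4·0+5·0+5·6 = 30
X: 6·6 = 36 | 4·4+5·3+5·1 = 36
Z: 6·5 = 30 | 4·0+5·6+5·0 = 30
gcd(6,4,5,5) = 1

Coefficients: [6, 4, 5, 5]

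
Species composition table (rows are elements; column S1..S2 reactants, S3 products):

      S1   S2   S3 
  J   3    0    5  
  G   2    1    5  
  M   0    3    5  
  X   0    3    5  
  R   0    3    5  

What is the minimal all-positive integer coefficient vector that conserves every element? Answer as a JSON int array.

Coefficients: [5, 5, 3]

J: 5·3+5·0 = 15 | 3·5 = 15
G: 5·2+5·1 = 15 | 3·5 = 15
M: 5·0+5·3 = 15 | 3·5 = 15
X: 5·0+5·3 = 15 | 3·5 = 15
R: 5·0+5·3 = 15 | 3·5 = 15
gcd(5,5,3) = 1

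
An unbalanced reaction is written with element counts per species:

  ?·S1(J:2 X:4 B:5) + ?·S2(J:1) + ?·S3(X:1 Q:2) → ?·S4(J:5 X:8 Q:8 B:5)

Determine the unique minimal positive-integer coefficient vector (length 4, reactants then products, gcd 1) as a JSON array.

J: 1·2+3·1+4·0 = 5 | 1·5 = 5
X: 1·4+3·0+4·1 = 8 | 1·8 = 8
Q: 1·0+3·0+4·2 = 8 | 1·8 = 8
B: 1·5+3·0+4·0 = 5 | 1·5 = 5
gcd(1,3,4,1) = 1

Coefficients: [1, 3, 4, 1]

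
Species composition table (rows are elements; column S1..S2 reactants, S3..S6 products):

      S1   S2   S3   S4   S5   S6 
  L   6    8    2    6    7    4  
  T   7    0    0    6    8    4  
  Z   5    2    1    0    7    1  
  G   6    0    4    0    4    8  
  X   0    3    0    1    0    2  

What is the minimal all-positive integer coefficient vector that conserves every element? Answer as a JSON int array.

Coefficients: [6, 1, 3, 1, 4, 1]

L: 6·6+1·8 = 44 | 3·2+1·6+4·7+1·4 = 44
T: 6·7+1·0 = 42 | 3·0+1·6+4·8+1·4 = 42
Z: 6·5+1·2 = 32 | 3·1+1·0+4·7+1·1 = 32
G: 6·6+1·0 = 36 | 3·4+1·0+4·4+1·8 = 36
X: 6·0+1·3 = 3 | 3·0+1·1+4·0+1·2 = 3
gcd(6,1,3,1,4,1) = 1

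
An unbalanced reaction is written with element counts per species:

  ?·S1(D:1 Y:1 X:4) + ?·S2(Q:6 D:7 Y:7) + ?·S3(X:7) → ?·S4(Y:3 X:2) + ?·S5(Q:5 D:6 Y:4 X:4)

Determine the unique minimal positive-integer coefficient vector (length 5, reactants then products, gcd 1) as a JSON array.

Coefficients: [1, 5, 4, 4, 6]

Q: 1·0+5·6+4·0 = 30 | 4·0+6·5 = 30
D: 1·1+5·7+4·0 = 36 | 4·0+6·6 = 36
Y: 1·1+5·7+4·0 = 36 | 4·3+6·4 = 36
X: 1·4+5·0+4·7 = 32 | 4·2+6·4 = 32
gcd(1,5,4,4,6) = 1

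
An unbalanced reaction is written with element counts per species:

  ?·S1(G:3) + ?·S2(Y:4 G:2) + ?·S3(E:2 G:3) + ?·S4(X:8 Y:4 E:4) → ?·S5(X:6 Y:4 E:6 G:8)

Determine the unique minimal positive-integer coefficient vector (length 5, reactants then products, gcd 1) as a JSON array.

Coefficients: [4, 1, 6, 3, 4]

X: 4·0+1·0+6·0+3·8 = 24 | 4·6 = 24
Y: 4·0+1·4+6·0+3·4 = 16 | 4·4 = 16
E: 4·0+1·0+6·2+3·4 = 24 | 4·6 = 24
G: 4·3+1·2+6·3+3·0 = 32 | 4·8 = 32
gcd(4,1,6,3,4) = 1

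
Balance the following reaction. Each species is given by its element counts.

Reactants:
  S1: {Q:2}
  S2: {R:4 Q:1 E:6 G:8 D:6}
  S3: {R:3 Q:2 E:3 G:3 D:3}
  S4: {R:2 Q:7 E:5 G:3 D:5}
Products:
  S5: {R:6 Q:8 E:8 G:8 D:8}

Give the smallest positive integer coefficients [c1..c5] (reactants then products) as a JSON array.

Coefficients: [6, 2, 6, 2, 5]

R: 6·0+2·4+6·3+2·2 = 30 | 5·6 = 30
Q: 6·2+2·1+6·2+2·7 = 40 | 5·8 = 40
E: 6·0+2·6+6·3+2·5 = 40 | 5·8 = 40
G: 6·0+2·8+6·3+2·3 = 40 | 5·8 = 40
D: 6·0+2·6+6·3+2·5 = 40 | 5·8 = 40
gcd(6,2,6,2,5) = 1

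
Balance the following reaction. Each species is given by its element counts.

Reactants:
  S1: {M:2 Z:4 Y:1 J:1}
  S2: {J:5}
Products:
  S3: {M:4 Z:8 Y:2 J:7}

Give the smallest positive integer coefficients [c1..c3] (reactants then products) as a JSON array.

Coefficients: [2, 1, 1]

M: 2·2+1·0 = 4 | 1·4 = 4
Z: 2·4+1·0 = 8 | 1·8 = 8
Y: 2·1+1·0 = 2 | 1·2 = 2
J: 2·1+1·5 = 7 | 1·7 = 7
gcd(2,1,1) = 1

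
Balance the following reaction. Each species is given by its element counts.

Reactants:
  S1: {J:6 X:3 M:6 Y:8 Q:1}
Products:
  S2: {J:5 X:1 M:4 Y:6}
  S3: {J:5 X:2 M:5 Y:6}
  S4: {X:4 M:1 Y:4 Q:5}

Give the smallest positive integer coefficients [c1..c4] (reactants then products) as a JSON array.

J: 5·6 = 30 | 1·5+5·5+1·0 = 30
X: 5·3 = 15 | 1·1+5·2+1·4 = 15
M: 5·6 = 30 | 1·4+5·5+1·1 = 30
Y: 5·8 = 40 | 1·6+5·6+1·4 = 40
Q: 5·1 = 5 | 1·0+5·0+1·5 = 5
gcd(5,1,5,1) = 1

Coefficients: [5, 1, 5, 1]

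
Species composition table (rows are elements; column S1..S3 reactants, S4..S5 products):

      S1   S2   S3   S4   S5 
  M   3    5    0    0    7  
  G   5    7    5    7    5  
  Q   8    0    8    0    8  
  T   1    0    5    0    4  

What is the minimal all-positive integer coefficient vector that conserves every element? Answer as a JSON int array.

Coefficients: [1, 5, 3, 5, 4]

M: 1·3+5·5+3·0 = 28 | 5·0+4·7 = 28
G: 1·5+5·7+3·5 = 55 | 5·7+4·5 = 55
Q: 1·8+5·0+3·8 = 32 | 5·0+4·8 = 32
T: 1·1+5·0+3·5 = 16 | 5·0+4·4 = 16
gcd(1,5,3,5,4) = 1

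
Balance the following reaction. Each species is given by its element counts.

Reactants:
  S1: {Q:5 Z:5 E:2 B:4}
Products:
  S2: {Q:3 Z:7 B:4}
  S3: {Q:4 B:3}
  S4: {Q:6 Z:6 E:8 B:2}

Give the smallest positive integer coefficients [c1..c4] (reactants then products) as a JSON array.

Q: 4·5 = 20 | 2·3+2·4+1·6 = 20
Z: 4·5 = 20 | 2·7+2·0+1·6 = 20
E: 4·2 = 8 | 2·0+2·0+1·8 = 8
B: 4·4 = 16 | 2·4+2·3+1·2 = 16
gcd(4,2,2,1) = 1

Coefficients: [4, 2, 2, 1]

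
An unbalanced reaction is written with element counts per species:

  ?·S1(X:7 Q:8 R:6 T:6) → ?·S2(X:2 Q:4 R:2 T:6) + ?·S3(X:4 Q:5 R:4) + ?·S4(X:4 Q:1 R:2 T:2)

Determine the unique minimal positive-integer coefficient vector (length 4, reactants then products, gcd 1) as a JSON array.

Coefficients: [6, 5, 5, 3]

X: 6·7 = 42 | 5·2+5·4+3·4 = 42
Q: 6·8 = 48 | 5·4+5·5+3·1 = 48
R: 6·6 = 36 | 5·2+5·4+3·2 = 36
T: 6·6 = 36 | 5·6+5·0+3·2 = 36
gcd(6,5,5,3) = 1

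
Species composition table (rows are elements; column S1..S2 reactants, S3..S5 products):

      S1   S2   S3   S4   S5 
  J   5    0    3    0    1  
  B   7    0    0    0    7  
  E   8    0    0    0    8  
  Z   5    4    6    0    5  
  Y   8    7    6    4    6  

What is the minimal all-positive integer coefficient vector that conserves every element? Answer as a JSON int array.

J: 3·5+6·0 = 15 | 4·3+6·0+3·1 = 15
B: 3·7+6·0 = 21 | 4·0+6·0+3·7 = 21
E: 3·8+6·0 = 24 | 4·0+6·0+3·8 = 24
Z: 3·5+6·4 = 39 | 4·6+6·0+3·5 = 39
Y: 3·8+6·7 = 66 | 4·6+6·4+3·6 = 66
gcd(3,6,4,6,3) = 1

Coefficients: [3, 6, 4, 6, 3]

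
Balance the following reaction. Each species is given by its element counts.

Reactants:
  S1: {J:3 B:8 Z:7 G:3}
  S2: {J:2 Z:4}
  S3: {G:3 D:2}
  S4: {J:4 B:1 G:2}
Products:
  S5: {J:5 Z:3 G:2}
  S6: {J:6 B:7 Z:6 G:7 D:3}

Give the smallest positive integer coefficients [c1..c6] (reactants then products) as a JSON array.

J: 1·3+5·2+3·0+6·4 = 37 | 5·5+2·6 = 37
B: 1·8+5·0+3·0+6·1 = 14 | 5·0+2·7 = 14
Z: 1·7+5·4+3·0+6·0 = 27 | 5·3+2·6 = 27
G: 1·3+5·0+3·3+6·2 = 24 | 5·2+2·7 = 24
D: 1·0+5·0+3·2+6·0 = 6 | 5·0+2·3 = 6
gcd(1,5,3,6,5,2) = 1

Coefficients: [1, 5, 3, 6, 5, 2]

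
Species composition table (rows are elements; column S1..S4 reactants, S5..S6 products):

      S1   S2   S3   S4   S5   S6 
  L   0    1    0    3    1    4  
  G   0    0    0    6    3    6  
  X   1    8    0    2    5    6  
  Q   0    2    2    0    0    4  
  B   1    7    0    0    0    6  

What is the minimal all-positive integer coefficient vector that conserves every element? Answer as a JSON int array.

Coefficients: [4, 2, 4, 4, 2, 3]

L: 4·0+2·1+4·0+4·3 = 14 | 2·1+3·4 = 14
G: 4·0+2·0+4·0+4·6 = 24 | 2·3+3·6 = 24
X: 4·1+2·8+4·0+4·2 = 28 | 2·5+3·6 = 28
Q: 4·0+2·2+4·2+4·0 = 12 | 2·0+3·4 = 12
B: 4·1+2·7+4·0+4·0 = 18 | 2·0+3·6 = 18
gcd(4,2,4,4,2,3) = 1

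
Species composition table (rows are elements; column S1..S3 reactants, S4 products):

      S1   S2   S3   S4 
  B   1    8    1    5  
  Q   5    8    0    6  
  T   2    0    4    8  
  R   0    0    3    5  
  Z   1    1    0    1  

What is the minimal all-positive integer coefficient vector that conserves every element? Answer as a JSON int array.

Coefficients: [2, 1, 5, 3]

B: 2·1+1·8+5·1 = 15 | 3·5 = 15
Q: 2·5+1·8+5·0 = 18 | 3·6 = 18
T: 2·2+1·0+5·4 = 24 | 3·8 = 24
R: 2·0+1·0+5·3 = 15 | 3·5 = 15
Z: 2·1+1·1+5·0 = 3 | 3·1 = 3
gcd(2,1,5,3) = 1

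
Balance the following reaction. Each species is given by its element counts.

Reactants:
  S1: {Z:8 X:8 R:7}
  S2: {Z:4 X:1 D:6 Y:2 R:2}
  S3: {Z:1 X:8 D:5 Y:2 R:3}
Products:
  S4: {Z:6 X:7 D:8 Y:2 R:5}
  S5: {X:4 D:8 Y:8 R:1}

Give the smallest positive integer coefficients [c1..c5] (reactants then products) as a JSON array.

Z: 1·8+6·4+4·1 = 36 | 6·6+1·0 = 36
X: 1·8+6·1+4·8 = 46 | 6·7+1·4 = 46
D: 1·0+6·6+4·5 = 56 | 6·8+1·8 = 56
Y: 1·0+6·2+4·2 = 20 | 6·2+1·8 = 20
R: 1·7+6·2+4·3 = 31 | 6·5+1·1 = 31
gcd(1,6,4,6,1) = 1

Coefficients: [1, 6, 4, 6, 1]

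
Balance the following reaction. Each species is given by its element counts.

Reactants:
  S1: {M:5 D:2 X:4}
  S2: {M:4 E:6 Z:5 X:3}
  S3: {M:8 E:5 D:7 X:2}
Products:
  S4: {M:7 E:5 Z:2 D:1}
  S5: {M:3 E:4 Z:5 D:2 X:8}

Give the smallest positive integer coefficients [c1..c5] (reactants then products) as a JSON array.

Coefficients: [3, 6, 1, 5, 4]

M: 3·5+6·4+1·8 = 47 | 5·7+4·3 = 47
E: 3·0+6·6+1·5 = 41 | 5·5+4·4 = 41
Z: 3·0+6·5+1·0 = 30 | 5·2+4·5 = 30
D: 3·2+6·0+1·7 = 13 | 5·1+4·2 = 13
X: 3·4+6·3+1·2 = 32 | 5·0+4·8 = 32
gcd(3,6,1,5,4) = 1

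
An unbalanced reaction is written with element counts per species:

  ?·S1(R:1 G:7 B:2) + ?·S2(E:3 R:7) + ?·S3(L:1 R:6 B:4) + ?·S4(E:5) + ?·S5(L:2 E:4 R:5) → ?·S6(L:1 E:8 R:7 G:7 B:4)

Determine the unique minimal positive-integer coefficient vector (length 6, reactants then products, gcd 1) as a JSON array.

Coefficients: [4, 1, 2, 5, 1, 4]

L: 4·0+1·0+2·1+5·0+1·2 = 4 | 4·1 = 4
E: 4·0+1·3+2·0+5·5+1·4 = 32 | 4·8 = 32
R: 4·1+1·7+2·6+5·0+1·5 = 28 | 4·7 = 28
G: 4·7+1·0+2·0+5·0+1·0 = 28 | 4·7 = 28
B: 4·2+1·0+2·4+5·0+1·0 = 16 | 4·4 = 16
gcd(4,1,2,5,1,4) = 1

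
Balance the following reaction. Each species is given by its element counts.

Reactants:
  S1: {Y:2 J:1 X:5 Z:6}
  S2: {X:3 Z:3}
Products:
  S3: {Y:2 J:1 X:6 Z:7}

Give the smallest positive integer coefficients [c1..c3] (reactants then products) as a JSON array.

Coefficients: [3, 1, 3]

Y: 3·2+1·0 = 6 | 3·2 = 6
J: 3·1+1·0 = 3 | 3·1 = 3
X: 3·5+1·3 = 18 | 3·6 = 18
Z: 3·6+1·3 = 21 | 3·7 = 21
gcd(3,1,3) = 1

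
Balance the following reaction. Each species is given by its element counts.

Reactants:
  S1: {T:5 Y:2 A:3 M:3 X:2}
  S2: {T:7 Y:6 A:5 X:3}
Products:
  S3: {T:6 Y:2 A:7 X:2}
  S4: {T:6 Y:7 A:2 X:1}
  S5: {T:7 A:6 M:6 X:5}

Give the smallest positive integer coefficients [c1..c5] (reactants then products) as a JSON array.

T: 6·5+3·7 = 51 | 1·6+4·6+3·7 = 51
Y: 6·2+3·6 = 30 | 1·2+4·7+3·0 = 30
A: 6·3+3·5 = 33 | 1·7+4·2+3·6 = 33
M: 6·3+3·0 = 18 | 1·0+4·0+3·6 = 18
X: 6·2+3·3 = 21 | 1·2+4·1+3·5 = 21
gcd(6,3,1,4,3) = 1

Coefficients: [6, 3, 1, 4, 3]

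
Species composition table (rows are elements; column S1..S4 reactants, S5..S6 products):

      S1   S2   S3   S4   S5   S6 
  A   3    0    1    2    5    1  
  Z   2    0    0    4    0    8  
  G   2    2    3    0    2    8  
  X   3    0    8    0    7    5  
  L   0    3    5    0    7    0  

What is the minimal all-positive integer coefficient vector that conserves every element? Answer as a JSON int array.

Coefficients: [6, 5, 4, 3, 5, 3]

A: 6·3+5·0+4·1+3·2 = 28 | 5·5+3·1 = 28
Z: 6·2+5·0+4·0+3·4 = 24 | 5·0+3·8 = 24
G: 6·2+5·2+4·3+3·0 = 34 | 5·2+3·8 = 34
X: 6·3+5·0+4·8+3·0 = 50 | 5·7+3·5 = 50
L: 6·0+5·3+4·5+3·0 = 35 | 5·7+3·0 = 35
gcd(6,5,4,3,5,3) = 1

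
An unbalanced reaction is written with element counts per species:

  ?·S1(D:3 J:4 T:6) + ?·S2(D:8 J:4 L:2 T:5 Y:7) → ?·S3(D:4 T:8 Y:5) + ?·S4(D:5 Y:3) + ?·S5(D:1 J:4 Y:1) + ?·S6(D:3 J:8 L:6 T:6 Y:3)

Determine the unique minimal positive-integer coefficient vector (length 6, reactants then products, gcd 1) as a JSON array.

Coefficients: [1, 6, 3, 6, 3, 2]

D: 1·3+6·8 = 51 | 3·4+6·5+3·1+2·3 = 51
J: 1·4+6·4 = 28 | 3·0+6·0+3·4+2·8 = 28
L: 1·0+6·2 = 12 | 3·0+6·0+3·0+2·6 = 12
T: 1·6+6·5 = 36 | 3·8+6·0+3·0+2·6 = 36
Y: 1·0+6·7 = 42 | 3·5+6·3+3·1+2·3 = 42
gcd(1,6,3,6,3,2) = 1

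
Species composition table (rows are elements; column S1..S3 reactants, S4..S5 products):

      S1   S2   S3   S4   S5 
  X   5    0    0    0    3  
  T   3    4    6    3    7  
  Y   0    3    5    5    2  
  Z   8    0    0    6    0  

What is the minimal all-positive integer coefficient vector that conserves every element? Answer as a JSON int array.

X: 3·5+5·0+3·0 = 15 | 4·0+5·3 = 15
T: 3·3+5·4+3·6 = 47 | 4·3+5·7 = 47
Y: 3·0+5·3+3·5 = 30 | 4·5+5·2 = 30
Z: 3·8+5·0+3·0 = 24 | 4·6+5·0 = 24
gcd(3,5,3,4,5) = 1

Coefficients: [3, 5, 3, 4, 5]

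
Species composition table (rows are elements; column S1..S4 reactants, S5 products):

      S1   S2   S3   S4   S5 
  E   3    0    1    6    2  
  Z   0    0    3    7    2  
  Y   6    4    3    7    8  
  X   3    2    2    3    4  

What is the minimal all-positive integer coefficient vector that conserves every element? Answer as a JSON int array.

Coefficients: [1, 6, 1, 1, 5]

E: 1·3+6·0+1·1+1·6 = 10 | 5·2 = 10
Z: 1·0+6·0+1·3+1·7 = 10 | 5·2 = 10
Y: 1·6+6·4+1·3+1·7 = 40 | 5·8 = 40
X: 1·3+6·2+1·2+1·3 = 20 | 5·4 = 20
gcd(1,6,1,1,5) = 1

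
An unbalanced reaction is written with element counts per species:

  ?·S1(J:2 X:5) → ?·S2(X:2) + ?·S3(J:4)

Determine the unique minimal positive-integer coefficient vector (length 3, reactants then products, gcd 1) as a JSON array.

Coefficients: [2, 5, 1]

J: 2·2 = 4 | 5·0+1·4 = 4
X: 2·5 = 10 | 5·2+1·0 = 10
gcd(2,5,1) = 1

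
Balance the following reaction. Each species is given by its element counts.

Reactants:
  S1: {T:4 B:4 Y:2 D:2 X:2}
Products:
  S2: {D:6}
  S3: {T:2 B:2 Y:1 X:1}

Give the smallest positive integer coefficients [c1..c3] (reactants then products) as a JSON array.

Coefficients: [3, 1, 6]

T: 3·4 = 12 | 1·0+6·2 = 12
B: 3·4 = 12 | 1·0+6·2 = 12
Y: 3·2 = 6 | 1·0+6·1 = 6
D: 3·2 = 6 | 1·6+6·0 = 6
X: 3·2 = 6 | 1·0+6·1 = 6
gcd(3,1,6) = 1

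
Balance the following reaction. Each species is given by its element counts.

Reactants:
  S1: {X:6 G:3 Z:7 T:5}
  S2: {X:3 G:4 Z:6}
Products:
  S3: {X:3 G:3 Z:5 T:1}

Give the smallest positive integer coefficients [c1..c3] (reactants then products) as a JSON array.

Coefficients: [1, 3, 5]

X: 1·6+3·3 = 15 | 5·3 = 15
G: 1·3+3·4 = 15 | 5·3 = 15
Z: 1·7+3·6 = 25 | 5·5 = 25
T: 1·5+3·0 = 5 | 5·1 = 5
gcd(1,3,5) = 1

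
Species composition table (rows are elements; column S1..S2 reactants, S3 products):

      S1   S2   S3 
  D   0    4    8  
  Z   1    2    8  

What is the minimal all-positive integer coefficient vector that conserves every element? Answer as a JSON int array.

Coefficients: [4, 2, 1]

D: 4·0+2·4 = 8 | 1·8 = 8
Z: 4·1+2·2 = 8 | 1·8 = 8
gcd(4,2,1) = 1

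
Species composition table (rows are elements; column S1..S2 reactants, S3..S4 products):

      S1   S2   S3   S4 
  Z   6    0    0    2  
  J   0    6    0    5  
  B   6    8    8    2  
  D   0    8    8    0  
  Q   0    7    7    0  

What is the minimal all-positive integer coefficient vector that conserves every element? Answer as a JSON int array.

Coefficients: [2, 5, 5, 6]

Z: 2·6+5·0 = 12 | 5·0+6·2 = 12
J: 2·0+5·6 = 30 | 5·0+6·5 = 30
B: 2·6+5·8 = 52 | 5·8+6·2 = 52
D: 2·0+5·8 = 40 | 5·8+6·0 = 40
Q: 2·0+5·7 = 35 | 5·7+6·0 = 35
gcd(2,5,5,6) = 1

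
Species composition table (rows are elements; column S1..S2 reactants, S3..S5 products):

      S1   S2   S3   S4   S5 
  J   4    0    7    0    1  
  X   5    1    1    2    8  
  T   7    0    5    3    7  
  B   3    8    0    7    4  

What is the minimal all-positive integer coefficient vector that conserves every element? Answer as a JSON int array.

J: 6·4+1·0 = 24 | 3·7+2·0+3·1 = 24
X: 6·5+1·1 = 31 | 3·1+2·2+3·8 = 31
T: 6·7+1·0 = 42 | 3·5+2·3+3·7 = 42
B: 6·3+1·8 = 26 | 3·0+2·7+3·4 = 26
gcd(6,1,3,2,3) = 1

Coefficients: [6, 1, 3, 2, 3]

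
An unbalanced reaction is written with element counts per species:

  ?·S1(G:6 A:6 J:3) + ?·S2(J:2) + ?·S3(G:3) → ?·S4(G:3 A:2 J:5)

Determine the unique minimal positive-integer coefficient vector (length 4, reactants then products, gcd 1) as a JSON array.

G: 1·6+6·0+1·3 = 9 | 3·3 = 9
A: 1·6+6·0+1·0 = 6 | 3·2 = 6
J: 1·3+6·2+1·0 = 15 | 3·5 = 15
gcd(1,6,1,3) = 1

Coefficients: [1, 6, 1, 3]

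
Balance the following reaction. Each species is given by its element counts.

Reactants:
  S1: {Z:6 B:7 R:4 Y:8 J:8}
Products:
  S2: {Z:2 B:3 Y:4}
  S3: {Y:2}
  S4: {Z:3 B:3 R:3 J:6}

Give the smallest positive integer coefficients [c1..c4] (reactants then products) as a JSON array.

Coefficients: [3, 3, 6, 4]

Z: 3·6 = 18 | 3·2+6·0+4·3 = 18
B: 3·7 = 21 | 3·3+6·0+4·3 = 21
R: 3·4 = 12 | 3·0+6·0+4·3 = 12
Y: 3·8 = 24 | 3·4+6·2+4·0 = 24
J: 3·8 = 24 | 3·0+6·0+4·6 = 24
gcd(3,3,6,4) = 1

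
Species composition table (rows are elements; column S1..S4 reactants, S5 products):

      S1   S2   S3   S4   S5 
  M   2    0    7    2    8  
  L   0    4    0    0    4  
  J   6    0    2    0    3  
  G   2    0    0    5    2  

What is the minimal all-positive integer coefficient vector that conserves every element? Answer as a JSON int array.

Coefficients: [1, 6, 6, 2, 6]

M: 1·2+6·0+6·7+2·2 = 48 | 6·8 = 48
L: 1·0+6·4+6·0+2·0 = 24 | 6·4 = 24
J: 1·6+6·0+6·2+2·0 = 18 | 6·3 = 18
G: 1·2+6·0+6·0+2·5 = 12 | 6·2 = 12
gcd(1,6,6,2,6) = 1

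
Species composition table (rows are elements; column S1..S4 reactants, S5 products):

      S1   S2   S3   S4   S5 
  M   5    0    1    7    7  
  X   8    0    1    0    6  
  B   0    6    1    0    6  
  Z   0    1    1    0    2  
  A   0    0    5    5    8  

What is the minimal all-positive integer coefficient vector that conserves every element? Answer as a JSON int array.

M: 3·5+4·0+6·1+2·7 = 35 | 5·7 = 35
X: 3·8+4·0+6·1+2·0 = 30 | 5·6 = 30
B: 3·0+4·6+6·1+2·0 = 30 | 5·6 = 30
Z: 3·0+4·1+6·1+2·0 = 10 | 5·2 = 10
A: 3·0+4·0+6·5+2·5 = 40 | 5·8 = 40
gcd(3,4,6,2,5) = 1

Coefficients: [3, 4, 6, 2, 5]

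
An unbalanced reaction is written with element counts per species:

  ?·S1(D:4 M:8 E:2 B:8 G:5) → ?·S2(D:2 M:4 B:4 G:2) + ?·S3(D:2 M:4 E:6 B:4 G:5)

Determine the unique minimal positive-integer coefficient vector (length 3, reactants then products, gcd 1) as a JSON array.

D: 3·4 = 12 | 5·2+1·2 = 12
M: 3·8 = 24 | 5·4+1·4 = 24
E: 3·2 = 6 | 5·0+1·6 = 6
B: 3·8 = 24 | 5·4+1·4 = 24
G: 3·5 = 15 | 5·2+1·5 = 15
gcd(3,5,1) = 1

Coefficients: [3, 5, 1]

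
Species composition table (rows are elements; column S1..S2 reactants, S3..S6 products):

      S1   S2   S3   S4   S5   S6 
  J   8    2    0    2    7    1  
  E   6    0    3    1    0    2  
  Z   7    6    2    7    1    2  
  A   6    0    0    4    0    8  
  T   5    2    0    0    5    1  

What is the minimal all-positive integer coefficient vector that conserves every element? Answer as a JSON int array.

Coefficients: [4, 1, 6, 2, 4, 2]

J: 4·8+1·2 = 34 | 6·0+2·2+4·7+2·1 = 34
E: 4·6+1·0 = 24 | 6·3+2·1+4·0+2·2 = 24
Z: 4·7+1·6 = 34 | 6·2+2·7+4·1+2·2 = 34
A: 4·6+1·0 = 24 | 6·0+2·4+4·0+2·8 = 24
T: 4·5+1·2 = 22 | 6·0+2·0+4·5+2·1 = 22
gcd(4,1,6,2,4,2) = 1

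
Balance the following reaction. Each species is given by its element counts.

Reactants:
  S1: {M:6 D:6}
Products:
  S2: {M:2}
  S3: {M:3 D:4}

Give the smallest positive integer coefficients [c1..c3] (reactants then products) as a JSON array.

Coefficients: [4, 3, 6]

M: 4·6 = 24 | 3·2+6·3 = 24
D: 4·6 = 24 | 3·0+6·4 = 24
gcd(4,3,6) = 1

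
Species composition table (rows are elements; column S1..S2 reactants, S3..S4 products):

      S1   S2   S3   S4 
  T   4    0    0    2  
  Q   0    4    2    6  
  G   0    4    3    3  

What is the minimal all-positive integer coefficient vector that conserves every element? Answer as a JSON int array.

T: 1·4+6·0 = 4 | 6·0+2·2 = 4
Q: 1·0+6·4 = 24 | 6·2+2·6 = 24
G: 1·0+6·4 = 24 | 6·3+2·3 = 24
gcd(1,6,6,2) = 1

Coefficients: [1, 6, 6, 2]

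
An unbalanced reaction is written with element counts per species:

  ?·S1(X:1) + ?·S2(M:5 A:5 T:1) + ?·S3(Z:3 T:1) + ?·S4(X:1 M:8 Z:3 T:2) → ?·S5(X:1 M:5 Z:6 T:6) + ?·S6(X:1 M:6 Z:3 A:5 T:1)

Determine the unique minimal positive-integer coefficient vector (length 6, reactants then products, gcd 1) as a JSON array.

X: 3·1+3·0+4·0+1·1 = 4 | 1·1+3·1 = 4
M: 3·0+3·5+4·0+1·8 = 23 | 1·5+3·6 = 23
Z: 3·0+3·0+4·3+1·3 = 15 | 1·6+3·3 = 15
A: 3·0+3·5+4·0+1·0 = 15 | 1·0+3·5 = 15
T: 3·0+3·1+4·1+1·2 = 9 | 1·6+3·1 = 9
gcd(3,3,4,1,1,3) = 1

Coefficients: [3, 3, 4, 1, 1, 3]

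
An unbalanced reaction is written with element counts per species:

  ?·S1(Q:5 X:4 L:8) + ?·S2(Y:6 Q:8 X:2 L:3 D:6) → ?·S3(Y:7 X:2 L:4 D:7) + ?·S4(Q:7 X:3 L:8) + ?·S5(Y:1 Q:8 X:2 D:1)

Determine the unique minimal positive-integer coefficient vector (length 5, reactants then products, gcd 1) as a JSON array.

Coefficients: [4, 4, 3, 4, 3]

Y: 4·0+4·6 = 24 | 3·7+4·0+3·1 = 24
Q: 4·5+4·8 = 52 | 3·0+4·7+3·8 = 52
X: 4·4+4·2 = 24 | 3·2+4·3+3·2 = 24
L: 4·8+4·3 = 44 | 3·4+4·8+3·0 = 44
D: 4·0+4·6 = 24 | 3·7+4·0+3·1 = 24
gcd(4,4,3,4,3) = 1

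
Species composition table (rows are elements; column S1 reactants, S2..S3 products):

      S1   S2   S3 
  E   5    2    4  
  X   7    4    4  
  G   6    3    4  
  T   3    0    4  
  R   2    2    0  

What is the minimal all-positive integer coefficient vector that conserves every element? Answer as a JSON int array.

Coefficients: [4, 4, 3]

E: 4·5 = 20 | 4·2+3·4 = 20
X: 4·7 = 28 | 4·4+3·4 = 28
G: 4·6 = 24 | 4·3+3·4 = 24
T: 4·3 = 12 | 4·0+3·4 = 12
R: 4·2 = 8 | 4·2+3·0 = 8
gcd(4,4,3) = 1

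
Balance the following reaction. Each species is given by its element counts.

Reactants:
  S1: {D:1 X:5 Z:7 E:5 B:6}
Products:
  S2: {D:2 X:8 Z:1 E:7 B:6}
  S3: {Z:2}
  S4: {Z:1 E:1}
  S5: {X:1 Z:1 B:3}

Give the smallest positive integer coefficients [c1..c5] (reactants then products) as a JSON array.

D: 2·1 = 2 | 1·2+4·0+3·0+2·0 = 2
X: 2·5 = 10 | 1·8+4·0+3·0+2·1 = 10
Z: 2·7 = 14 | 1·1+4·2+3·1+2·1 = 14
E: 2·5 = 10 | 1·7+4·0+3·1+2·0 = 10
B: 2·6 = 12 | 1·6+4·0+3·0+2·3 = 12
gcd(2,1,4,3,2) = 1

Coefficients: [2, 1, 4, 3, 2]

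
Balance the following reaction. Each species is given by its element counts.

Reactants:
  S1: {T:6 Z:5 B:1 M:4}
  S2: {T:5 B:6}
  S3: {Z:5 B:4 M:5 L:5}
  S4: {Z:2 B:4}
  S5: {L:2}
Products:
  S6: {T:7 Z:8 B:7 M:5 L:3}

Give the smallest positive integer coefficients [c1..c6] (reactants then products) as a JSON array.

Coefficients: [5, 1, 1, 5, 5, 5]

T: 5·6+1·5+1·0+5·0+5·0 = 35 | 5·7 = 35
Z: 5·5+1·0+1·5+5·2+5·0 = 40 | 5·8 = 40
B: 5·1+1·6+1·4+5·4+5·0 = 35 | 5·7 = 35
M: 5·4+1·0+1·5+5·0+5·0 = 25 | 5·5 = 25
L: 5·0+1·0+1·5+5·0+5·2 = 15 | 5·3 = 15
gcd(5,1,1,5,5,5) = 1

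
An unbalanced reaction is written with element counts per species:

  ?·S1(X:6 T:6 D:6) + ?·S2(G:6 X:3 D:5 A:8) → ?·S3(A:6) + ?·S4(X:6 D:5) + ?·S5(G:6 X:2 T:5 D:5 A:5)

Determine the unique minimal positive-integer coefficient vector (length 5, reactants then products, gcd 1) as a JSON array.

G: 5·0+6·6 = 36 | 3·0+6·0+6·6 = 36
X: 5·6+6·3 = 48 | 3·0+6·6+6·2 = 48
T: 5·6+6·0 = 30 | 3·0+6·0+6·5 = 30
D: 5·6+6·5 = 60 | 3·0+6·5+6·5 = 60
A: 5·0+6·8 = 48 | 3·6+6·0+6·5 = 48
gcd(5,6,3,6,6) = 1

Coefficients: [5, 6, 3, 6, 6]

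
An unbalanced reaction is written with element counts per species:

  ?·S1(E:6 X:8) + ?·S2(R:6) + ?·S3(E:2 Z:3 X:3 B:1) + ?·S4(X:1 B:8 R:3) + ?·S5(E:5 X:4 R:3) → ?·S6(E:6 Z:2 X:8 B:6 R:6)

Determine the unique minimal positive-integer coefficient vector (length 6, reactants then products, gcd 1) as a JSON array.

Coefficients: [3, 3, 4, 4, 2, 6]

E: 3·6+3·0+4·2+4·0+2·5 = 36 | 6·6 = 36
Z: 3·0+3·0+4·3+4·0+2·0 = 12 | 6·2 = 12
X: 3·8+3·0+4·3+4·1+2·4 = 48 | 6·8 = 48
B: 3·0+3·0+4·1+4·8+2·0 = 36 | 6·6 = 36
R: 3·0+3·6+4·0+4·3+2·3 = 36 | 6·6 = 36
gcd(3,3,4,4,2,6) = 1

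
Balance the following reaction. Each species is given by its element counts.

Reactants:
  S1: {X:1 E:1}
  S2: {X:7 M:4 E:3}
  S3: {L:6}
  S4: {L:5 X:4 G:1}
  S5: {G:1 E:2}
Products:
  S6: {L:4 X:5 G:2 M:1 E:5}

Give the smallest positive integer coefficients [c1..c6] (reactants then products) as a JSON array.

Coefficients: [5, 1, 1, 2, 6, 4]

L: 5·0+1·0+1·6+2·5+6·0 = 16 | 4·4 = 16
X: 5·1+1·7+1·0+2·4+6·0 = 20 | 4·5 = 20
G: 5·0+1·0+1·0+2·1+6·1 = 8 | 4·2 = 8
M: 5·0+1·4+1·0+2·0+6·0 = 4 | 4·1 = 4
E: 5·1+1·3+1·0+2·0+6·2 = 20 | 4·5 = 20
gcd(5,1,1,2,6,4) = 1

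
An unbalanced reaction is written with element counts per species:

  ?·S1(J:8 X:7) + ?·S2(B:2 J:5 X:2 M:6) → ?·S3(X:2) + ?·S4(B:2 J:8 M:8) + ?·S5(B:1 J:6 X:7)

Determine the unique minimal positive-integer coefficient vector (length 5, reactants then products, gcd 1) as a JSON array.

B: 2·0+4·2 = 8 | 4·0+3·2+2·1 = 8
J: 2·8+4·5 = 36 | 4·0+3·8+2·6 = 36
X: 2·7+4·2 = 22 | 4·2+3·0+2·7 = 22
M: 2·0+4·6 = 24 | 4·0+3·8+2·0 = 24
gcd(2,4,4,3,2) = 1

Coefficients: [2, 4, 4, 3, 2]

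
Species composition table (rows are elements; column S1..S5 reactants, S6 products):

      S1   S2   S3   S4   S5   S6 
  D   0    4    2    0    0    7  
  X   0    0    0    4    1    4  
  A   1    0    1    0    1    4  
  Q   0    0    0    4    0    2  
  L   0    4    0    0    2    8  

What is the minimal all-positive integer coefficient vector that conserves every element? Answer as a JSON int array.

D: 1·0+2·4+3·2+1·0+4·0 = 14 | 2·7 = 14
X: 1·0+2·0+3·0+1·4+4·1 = 8 | 2·4 = 8
A: 1·1+2·0+3·1+1·0+4·1 = 8 | 2·4 = 8
Q: 1·0+2·0+3·0+1·4+4·0 = 4 | 2·2 = 4
L: 1·0+2·4+3·0+1·0+4·2 = 16 | 2·8 = 16
gcd(1,2,3,1,4,2) = 1

Coefficients: [1, 2, 3, 1, 4, 2]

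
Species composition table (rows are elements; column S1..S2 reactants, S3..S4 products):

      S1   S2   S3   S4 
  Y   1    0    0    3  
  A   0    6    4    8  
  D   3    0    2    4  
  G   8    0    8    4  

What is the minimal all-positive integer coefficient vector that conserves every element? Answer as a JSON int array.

Coefficients: [6, 6, 5, 2]

Y: 6·1+6·0 = 6 | 5·0+2·3 = 6
A: 6·0+6·6 = 36 | 5·4+2·8 = 36
D: 6·3+6·0 = 18 | 5·2+2·4 = 18
G: 6·8+6·0 = 48 | 5·8+2·4 = 48
gcd(6,6,5,2) = 1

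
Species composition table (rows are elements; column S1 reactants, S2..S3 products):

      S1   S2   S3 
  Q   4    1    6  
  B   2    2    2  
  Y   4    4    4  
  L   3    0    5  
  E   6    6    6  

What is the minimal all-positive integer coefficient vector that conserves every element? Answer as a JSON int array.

Coefficients: [5, 2, 3]

Q: 5·4 = 20 | 2·1+3·6 = 20
B: 5·2 = 10 | 2·2+3·2 = 10
Y: 5·4 = 20 | 2·4+3·4 = 20
L: 5·3 = 15 | 2·0+3·5 = 15
E: 5·6 = 30 | 2·6+3·6 = 30
gcd(5,2,3) = 1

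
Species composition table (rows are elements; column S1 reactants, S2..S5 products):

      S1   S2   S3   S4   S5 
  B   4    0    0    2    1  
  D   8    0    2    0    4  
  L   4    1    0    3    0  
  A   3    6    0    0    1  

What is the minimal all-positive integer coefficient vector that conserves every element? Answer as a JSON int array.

B: 4·4 = 16 | 1·0+4·0+5·2+6·1 = 16
D: 4·8 = 32 | 1·0+4·2+5·0+6·4 = 32
L: 4·4 = 16 | 1·1+4·0+5·3+6·0 = 16
A: 4·3 = 12 | 1·6+4·0+5·0+6·1 = 12
gcd(4,1,4,5,6) = 1

Coefficients: [4, 1, 4, 5, 6]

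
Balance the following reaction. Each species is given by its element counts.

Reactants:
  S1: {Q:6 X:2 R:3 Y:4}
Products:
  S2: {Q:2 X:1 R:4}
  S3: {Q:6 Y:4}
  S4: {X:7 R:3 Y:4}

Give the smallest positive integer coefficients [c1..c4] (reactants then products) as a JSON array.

Q: 5·6 = 30 | 3·2+4·6+1·0 = 30
X: 5·2 = 10 | 3·1+4·0+1·7 = 10
R: 5·3 = 15 | 3·4+4·0+1·3 = 15
Y: 5·4 = 20 | 3·0+4·4+1·4 = 20
gcd(5,3,4,1) = 1

Coefficients: [5, 3, 4, 1]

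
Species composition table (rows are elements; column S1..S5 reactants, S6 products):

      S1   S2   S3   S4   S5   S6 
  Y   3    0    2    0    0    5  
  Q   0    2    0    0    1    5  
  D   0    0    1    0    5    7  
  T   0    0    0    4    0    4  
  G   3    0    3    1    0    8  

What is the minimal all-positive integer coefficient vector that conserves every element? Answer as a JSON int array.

Y: 1·3+6·0+6·2+3·0+3·0 = 15 | 3·5 = 15
Q: 1·0+6·2+6·0+3·0+3·1 = 15 | 3·5 = 15
D: 1·0+6·0+6·1+3·0+3·5 = 21 | 3·7 = 21
T: 1·0+6·0+6·0+3·4+3·0 = 12 | 3·4 = 12
G: 1·3+6·0+6·3+3·1+3·0 = 24 | 3·8 = 24
gcd(1,6,6,3,3,3) = 1

Coefficients: [1, 6, 6, 3, 3, 3]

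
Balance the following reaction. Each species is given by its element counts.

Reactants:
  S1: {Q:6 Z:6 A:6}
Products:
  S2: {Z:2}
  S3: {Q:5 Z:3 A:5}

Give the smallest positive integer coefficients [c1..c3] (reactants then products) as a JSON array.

Q: 5·6 = 30 | 6·0+6·5 = 30
Z: 5·6 = 30 | 6·2+6·3 = 30
A: 5·6 = 30 | 6·0+6·5 = 30
gcd(5,6,6) = 1

Coefficients: [5, 6, 6]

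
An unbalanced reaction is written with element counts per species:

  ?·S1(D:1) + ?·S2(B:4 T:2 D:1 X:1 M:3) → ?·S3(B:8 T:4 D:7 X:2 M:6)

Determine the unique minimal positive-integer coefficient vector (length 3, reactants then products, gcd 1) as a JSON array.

Coefficients: [5, 2, 1]

B: 5·0+2·4 = 8 | 1·8 = 8
T: 5·0+2·2 = 4 | 1·4 = 4
D: 5·1+2·1 = 7 | 1·7 = 7
X: 5·0+2·1 = 2 | 1·2 = 2
M: 5·0+2·3 = 6 | 1·6 = 6
gcd(5,2,1) = 1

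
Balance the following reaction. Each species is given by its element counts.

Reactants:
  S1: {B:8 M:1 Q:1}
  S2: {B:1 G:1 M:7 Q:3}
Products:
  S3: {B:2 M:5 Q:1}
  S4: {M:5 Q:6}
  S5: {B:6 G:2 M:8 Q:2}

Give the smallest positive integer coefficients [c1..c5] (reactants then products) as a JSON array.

Coefficients: [2, 6, 2, 2, 3]

B: 2·8+6·1 = 22 | 2·2+2·0+3·6 = 22
G: 2·0+6·1 = 6 | 2·0+2·0+3·2 = 6
M: 2·1+6·7 = 44 | 2·5+2·5+3·8 = 44
Q: 2·1+6·3 = 20 | 2·1+2·6+3·2 = 20
gcd(2,6,2,2,3) = 1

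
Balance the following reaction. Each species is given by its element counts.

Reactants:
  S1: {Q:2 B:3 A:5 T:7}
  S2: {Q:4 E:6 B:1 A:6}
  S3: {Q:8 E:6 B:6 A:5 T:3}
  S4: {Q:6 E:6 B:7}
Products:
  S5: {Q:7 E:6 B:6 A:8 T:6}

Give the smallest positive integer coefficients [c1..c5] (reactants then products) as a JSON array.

Coefficients: [3, 2, 1, 1, 4]

Q: 3·2+2·4+1·8+1·6 = 28 | 4·7 = 28
E: 3·0+2·6+1·6+1·6 = 24 | 4·6 = 24
B: 3·3+2·1+1·6+1·7 = 24 | 4·6 = 24
A: 3·5+2·6+1·5+1·0 = 32 | 4·8 = 32
T: 3·7+2·0+1·3+1·0 = 24 | 4·6 = 24
gcd(3,2,1,1,4) = 1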